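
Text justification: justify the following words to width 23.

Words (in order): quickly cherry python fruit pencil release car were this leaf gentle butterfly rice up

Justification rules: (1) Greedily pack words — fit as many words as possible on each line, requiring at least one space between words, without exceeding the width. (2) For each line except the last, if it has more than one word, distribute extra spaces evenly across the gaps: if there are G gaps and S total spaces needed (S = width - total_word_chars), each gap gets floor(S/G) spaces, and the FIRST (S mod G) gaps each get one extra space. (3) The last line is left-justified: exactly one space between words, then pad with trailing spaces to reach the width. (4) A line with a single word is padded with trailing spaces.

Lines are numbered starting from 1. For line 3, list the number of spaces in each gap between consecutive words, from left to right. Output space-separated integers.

Answer: 3 3 2

Derivation:
Line 1: ['quickly', 'cherry', 'python'] (min_width=21, slack=2)
Line 2: ['fruit', 'pencil', 'release'] (min_width=20, slack=3)
Line 3: ['car', 'were', 'this', 'leaf'] (min_width=18, slack=5)
Line 4: ['gentle', 'butterfly', 'rice'] (min_width=21, slack=2)
Line 5: ['up'] (min_width=2, slack=21)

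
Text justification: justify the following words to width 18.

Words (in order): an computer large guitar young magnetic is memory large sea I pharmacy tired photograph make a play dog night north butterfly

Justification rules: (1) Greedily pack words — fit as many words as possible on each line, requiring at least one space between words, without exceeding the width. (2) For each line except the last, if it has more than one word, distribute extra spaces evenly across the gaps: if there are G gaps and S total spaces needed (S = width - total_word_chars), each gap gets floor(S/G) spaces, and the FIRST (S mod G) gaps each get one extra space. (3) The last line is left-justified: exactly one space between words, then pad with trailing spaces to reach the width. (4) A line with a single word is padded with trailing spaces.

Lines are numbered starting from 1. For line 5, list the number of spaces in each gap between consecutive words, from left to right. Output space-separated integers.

Line 1: ['an', 'computer', 'large'] (min_width=17, slack=1)
Line 2: ['guitar', 'young'] (min_width=12, slack=6)
Line 3: ['magnetic', 'is', 'memory'] (min_width=18, slack=0)
Line 4: ['large', 'sea', 'I'] (min_width=11, slack=7)
Line 5: ['pharmacy', 'tired'] (min_width=14, slack=4)
Line 6: ['photograph', 'make', 'a'] (min_width=17, slack=1)
Line 7: ['play', 'dog', 'night'] (min_width=14, slack=4)
Line 8: ['north', 'butterfly'] (min_width=15, slack=3)

Answer: 5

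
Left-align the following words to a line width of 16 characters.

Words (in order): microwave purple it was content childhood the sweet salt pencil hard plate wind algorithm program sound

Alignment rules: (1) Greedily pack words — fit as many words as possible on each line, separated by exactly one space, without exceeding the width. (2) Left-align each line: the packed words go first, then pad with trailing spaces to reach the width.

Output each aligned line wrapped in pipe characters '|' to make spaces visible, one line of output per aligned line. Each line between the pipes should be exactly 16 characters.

Line 1: ['microwave', 'purple'] (min_width=16, slack=0)
Line 2: ['it', 'was', 'content'] (min_width=14, slack=2)
Line 3: ['childhood', 'the'] (min_width=13, slack=3)
Line 4: ['sweet', 'salt'] (min_width=10, slack=6)
Line 5: ['pencil', 'hard'] (min_width=11, slack=5)
Line 6: ['plate', 'wind'] (min_width=10, slack=6)
Line 7: ['algorithm'] (min_width=9, slack=7)
Line 8: ['program', 'sound'] (min_width=13, slack=3)

Answer: |microwave purple|
|it was content  |
|childhood the   |
|sweet salt      |
|pencil hard     |
|plate wind      |
|algorithm       |
|program sound   |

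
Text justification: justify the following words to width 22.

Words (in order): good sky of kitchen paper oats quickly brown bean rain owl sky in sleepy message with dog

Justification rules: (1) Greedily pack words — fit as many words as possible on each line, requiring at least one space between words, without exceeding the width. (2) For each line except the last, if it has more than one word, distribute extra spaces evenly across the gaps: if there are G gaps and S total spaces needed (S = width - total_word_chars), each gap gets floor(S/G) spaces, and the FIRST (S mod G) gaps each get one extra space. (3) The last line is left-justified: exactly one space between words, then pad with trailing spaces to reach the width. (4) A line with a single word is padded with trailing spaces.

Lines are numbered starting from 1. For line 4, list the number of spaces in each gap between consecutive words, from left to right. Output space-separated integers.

Line 1: ['good', 'sky', 'of', 'kitchen'] (min_width=19, slack=3)
Line 2: ['paper', 'oats', 'quickly'] (min_width=18, slack=4)
Line 3: ['brown', 'bean', 'rain', 'owl'] (min_width=19, slack=3)
Line 4: ['sky', 'in', 'sleepy', 'message'] (min_width=21, slack=1)
Line 5: ['with', 'dog'] (min_width=8, slack=14)

Answer: 2 1 1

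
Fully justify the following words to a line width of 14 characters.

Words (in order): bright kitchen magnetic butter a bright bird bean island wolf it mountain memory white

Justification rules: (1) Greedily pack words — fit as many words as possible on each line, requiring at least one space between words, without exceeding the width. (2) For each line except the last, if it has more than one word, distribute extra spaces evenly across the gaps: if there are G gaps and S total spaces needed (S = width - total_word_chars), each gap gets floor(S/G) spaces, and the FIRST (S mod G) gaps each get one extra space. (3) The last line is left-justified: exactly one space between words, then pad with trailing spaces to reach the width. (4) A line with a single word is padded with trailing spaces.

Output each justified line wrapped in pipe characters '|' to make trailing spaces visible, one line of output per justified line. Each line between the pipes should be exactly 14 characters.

Line 1: ['bright', 'kitchen'] (min_width=14, slack=0)
Line 2: ['magnetic'] (min_width=8, slack=6)
Line 3: ['butter', 'a'] (min_width=8, slack=6)
Line 4: ['bright', 'bird'] (min_width=11, slack=3)
Line 5: ['bean', 'island'] (min_width=11, slack=3)
Line 6: ['wolf', 'it'] (min_width=7, slack=7)
Line 7: ['mountain'] (min_width=8, slack=6)
Line 8: ['memory', 'white'] (min_width=12, slack=2)

Answer: |bright kitchen|
|magnetic      |
|butter       a|
|bright    bird|
|bean    island|
|wolf        it|
|mountain      |
|memory white  |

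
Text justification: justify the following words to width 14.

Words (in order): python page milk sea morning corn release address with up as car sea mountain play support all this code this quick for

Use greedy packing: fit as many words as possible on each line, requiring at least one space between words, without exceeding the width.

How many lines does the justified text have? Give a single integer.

Answer: 10

Derivation:
Line 1: ['python', 'page'] (min_width=11, slack=3)
Line 2: ['milk', 'sea'] (min_width=8, slack=6)
Line 3: ['morning', 'corn'] (min_width=12, slack=2)
Line 4: ['release'] (min_width=7, slack=7)
Line 5: ['address', 'with'] (min_width=12, slack=2)
Line 6: ['up', 'as', 'car', 'sea'] (min_width=13, slack=1)
Line 7: ['mountain', 'play'] (min_width=13, slack=1)
Line 8: ['support', 'all'] (min_width=11, slack=3)
Line 9: ['this', 'code', 'this'] (min_width=14, slack=0)
Line 10: ['quick', 'for'] (min_width=9, slack=5)
Total lines: 10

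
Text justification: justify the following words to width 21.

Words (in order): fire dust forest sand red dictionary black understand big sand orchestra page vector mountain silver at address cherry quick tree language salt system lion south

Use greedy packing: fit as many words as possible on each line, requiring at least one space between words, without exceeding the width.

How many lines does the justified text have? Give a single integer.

Line 1: ['fire', 'dust', 'forest', 'sand'] (min_width=21, slack=0)
Line 2: ['red', 'dictionary', 'black'] (min_width=20, slack=1)
Line 3: ['understand', 'big', 'sand'] (min_width=19, slack=2)
Line 4: ['orchestra', 'page', 'vector'] (min_width=21, slack=0)
Line 5: ['mountain', 'silver', 'at'] (min_width=18, slack=3)
Line 6: ['address', 'cherry', 'quick'] (min_width=20, slack=1)
Line 7: ['tree', 'language', 'salt'] (min_width=18, slack=3)
Line 8: ['system', 'lion', 'south'] (min_width=17, slack=4)
Total lines: 8

Answer: 8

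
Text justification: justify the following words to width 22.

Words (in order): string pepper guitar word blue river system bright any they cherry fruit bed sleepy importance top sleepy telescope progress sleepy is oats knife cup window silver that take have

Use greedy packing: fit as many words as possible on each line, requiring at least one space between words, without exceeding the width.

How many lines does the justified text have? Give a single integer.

Answer: 9

Derivation:
Line 1: ['string', 'pepper', 'guitar'] (min_width=20, slack=2)
Line 2: ['word', 'blue', 'river', 'system'] (min_width=22, slack=0)
Line 3: ['bright', 'any', 'they', 'cherry'] (min_width=22, slack=0)
Line 4: ['fruit', 'bed', 'sleepy'] (min_width=16, slack=6)
Line 5: ['importance', 'top', 'sleepy'] (min_width=21, slack=1)
Line 6: ['telescope', 'progress'] (min_width=18, slack=4)
Line 7: ['sleepy', 'is', 'oats', 'knife'] (min_width=20, slack=2)
Line 8: ['cup', 'window', 'silver', 'that'] (min_width=22, slack=0)
Line 9: ['take', 'have'] (min_width=9, slack=13)
Total lines: 9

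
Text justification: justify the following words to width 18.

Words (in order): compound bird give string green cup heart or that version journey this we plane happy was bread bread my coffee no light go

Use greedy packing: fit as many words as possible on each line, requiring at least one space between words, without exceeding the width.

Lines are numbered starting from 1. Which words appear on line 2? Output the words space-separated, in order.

Line 1: ['compound', 'bird', 'give'] (min_width=18, slack=0)
Line 2: ['string', 'green', 'cup'] (min_width=16, slack=2)
Line 3: ['heart', 'or', 'that'] (min_width=13, slack=5)
Line 4: ['version', 'journey'] (min_width=15, slack=3)
Line 5: ['this', 'we', 'plane'] (min_width=13, slack=5)
Line 6: ['happy', 'was', 'bread'] (min_width=15, slack=3)
Line 7: ['bread', 'my', 'coffee', 'no'] (min_width=18, slack=0)
Line 8: ['light', 'go'] (min_width=8, slack=10)

Answer: string green cup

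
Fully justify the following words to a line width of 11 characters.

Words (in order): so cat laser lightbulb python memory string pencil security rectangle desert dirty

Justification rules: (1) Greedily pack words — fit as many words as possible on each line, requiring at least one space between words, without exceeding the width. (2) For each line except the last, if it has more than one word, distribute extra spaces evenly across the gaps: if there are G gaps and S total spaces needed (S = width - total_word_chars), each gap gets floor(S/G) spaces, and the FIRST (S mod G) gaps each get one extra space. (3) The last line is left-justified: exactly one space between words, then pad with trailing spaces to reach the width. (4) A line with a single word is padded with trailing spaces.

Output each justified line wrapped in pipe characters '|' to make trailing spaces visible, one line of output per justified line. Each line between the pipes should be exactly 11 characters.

Line 1: ['so', 'cat'] (min_width=6, slack=5)
Line 2: ['laser'] (min_width=5, slack=6)
Line 3: ['lightbulb'] (min_width=9, slack=2)
Line 4: ['python'] (min_width=6, slack=5)
Line 5: ['memory'] (min_width=6, slack=5)
Line 6: ['string'] (min_width=6, slack=5)
Line 7: ['pencil'] (min_width=6, slack=5)
Line 8: ['security'] (min_width=8, slack=3)
Line 9: ['rectangle'] (min_width=9, slack=2)
Line 10: ['desert'] (min_width=6, slack=5)
Line 11: ['dirty'] (min_width=5, slack=6)

Answer: |so      cat|
|laser      |
|lightbulb  |
|python     |
|memory     |
|string     |
|pencil     |
|security   |
|rectangle  |
|desert     |
|dirty      |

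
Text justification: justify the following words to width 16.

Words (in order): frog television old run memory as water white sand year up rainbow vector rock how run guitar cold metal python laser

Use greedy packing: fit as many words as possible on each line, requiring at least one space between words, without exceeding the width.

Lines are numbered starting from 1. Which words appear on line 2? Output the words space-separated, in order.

Line 1: ['frog', 'television'] (min_width=15, slack=1)
Line 2: ['old', 'run', 'memory'] (min_width=14, slack=2)
Line 3: ['as', 'water', 'white'] (min_width=14, slack=2)
Line 4: ['sand', 'year', 'up'] (min_width=12, slack=4)
Line 5: ['rainbow', 'vector'] (min_width=14, slack=2)
Line 6: ['rock', 'how', 'run'] (min_width=12, slack=4)
Line 7: ['guitar', 'cold'] (min_width=11, slack=5)
Line 8: ['metal', 'python'] (min_width=12, slack=4)
Line 9: ['laser'] (min_width=5, slack=11)

Answer: old run memory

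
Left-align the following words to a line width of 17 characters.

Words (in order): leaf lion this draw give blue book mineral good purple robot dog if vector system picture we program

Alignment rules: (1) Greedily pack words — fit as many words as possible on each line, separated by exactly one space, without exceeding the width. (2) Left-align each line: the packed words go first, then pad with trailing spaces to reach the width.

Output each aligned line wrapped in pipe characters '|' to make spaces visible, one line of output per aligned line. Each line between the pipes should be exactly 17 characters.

Answer: |leaf lion this   |
|draw give blue   |
|book mineral good|
|purple robot dog |
|if vector system |
|picture we       |
|program          |

Derivation:
Line 1: ['leaf', 'lion', 'this'] (min_width=14, slack=3)
Line 2: ['draw', 'give', 'blue'] (min_width=14, slack=3)
Line 3: ['book', 'mineral', 'good'] (min_width=17, slack=0)
Line 4: ['purple', 'robot', 'dog'] (min_width=16, slack=1)
Line 5: ['if', 'vector', 'system'] (min_width=16, slack=1)
Line 6: ['picture', 'we'] (min_width=10, slack=7)
Line 7: ['program'] (min_width=7, slack=10)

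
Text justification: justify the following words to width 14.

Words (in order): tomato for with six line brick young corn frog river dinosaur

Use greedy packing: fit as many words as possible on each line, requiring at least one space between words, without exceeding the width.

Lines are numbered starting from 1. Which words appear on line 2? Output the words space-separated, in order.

Line 1: ['tomato', 'for'] (min_width=10, slack=4)
Line 2: ['with', 'six', 'line'] (min_width=13, slack=1)
Line 3: ['brick', 'young'] (min_width=11, slack=3)
Line 4: ['corn', 'frog'] (min_width=9, slack=5)
Line 5: ['river', 'dinosaur'] (min_width=14, slack=0)

Answer: with six line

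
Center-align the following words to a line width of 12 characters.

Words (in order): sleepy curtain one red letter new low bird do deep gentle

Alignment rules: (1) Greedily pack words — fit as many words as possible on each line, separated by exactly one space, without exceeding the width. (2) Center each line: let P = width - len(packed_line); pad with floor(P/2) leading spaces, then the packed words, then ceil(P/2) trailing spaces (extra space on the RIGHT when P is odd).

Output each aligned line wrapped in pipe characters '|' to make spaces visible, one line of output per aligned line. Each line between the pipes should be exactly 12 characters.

Line 1: ['sleepy'] (min_width=6, slack=6)
Line 2: ['curtain', 'one'] (min_width=11, slack=1)
Line 3: ['red', 'letter'] (min_width=10, slack=2)
Line 4: ['new', 'low', 'bird'] (min_width=12, slack=0)
Line 5: ['do', 'deep'] (min_width=7, slack=5)
Line 6: ['gentle'] (min_width=6, slack=6)

Answer: |   sleepy   |
|curtain one |
| red letter |
|new low bird|
|  do deep   |
|   gentle   |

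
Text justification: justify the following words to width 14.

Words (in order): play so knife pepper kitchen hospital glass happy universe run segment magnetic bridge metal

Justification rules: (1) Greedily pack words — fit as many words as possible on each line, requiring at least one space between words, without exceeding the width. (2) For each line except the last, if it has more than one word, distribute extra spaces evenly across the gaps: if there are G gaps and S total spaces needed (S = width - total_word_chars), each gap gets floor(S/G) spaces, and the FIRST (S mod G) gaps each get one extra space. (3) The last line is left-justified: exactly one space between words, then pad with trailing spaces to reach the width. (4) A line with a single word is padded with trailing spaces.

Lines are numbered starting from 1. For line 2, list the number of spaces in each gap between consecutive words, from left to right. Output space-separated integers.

Answer: 1

Derivation:
Line 1: ['play', 'so', 'knife'] (min_width=13, slack=1)
Line 2: ['pepper', 'kitchen'] (min_width=14, slack=0)
Line 3: ['hospital', 'glass'] (min_width=14, slack=0)
Line 4: ['happy', 'universe'] (min_width=14, slack=0)
Line 5: ['run', 'segment'] (min_width=11, slack=3)
Line 6: ['magnetic'] (min_width=8, slack=6)
Line 7: ['bridge', 'metal'] (min_width=12, slack=2)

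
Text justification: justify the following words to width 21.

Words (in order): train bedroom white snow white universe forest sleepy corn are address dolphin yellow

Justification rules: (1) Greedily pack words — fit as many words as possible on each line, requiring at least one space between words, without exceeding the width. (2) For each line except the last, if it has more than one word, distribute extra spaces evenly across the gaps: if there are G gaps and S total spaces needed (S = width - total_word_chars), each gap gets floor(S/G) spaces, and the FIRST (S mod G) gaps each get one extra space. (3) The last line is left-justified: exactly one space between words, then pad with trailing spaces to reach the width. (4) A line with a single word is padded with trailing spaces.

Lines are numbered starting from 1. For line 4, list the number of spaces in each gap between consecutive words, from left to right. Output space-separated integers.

Line 1: ['train', 'bedroom', 'white'] (min_width=19, slack=2)
Line 2: ['snow', 'white', 'universe'] (min_width=19, slack=2)
Line 3: ['forest', 'sleepy', 'corn'] (min_width=18, slack=3)
Line 4: ['are', 'address', 'dolphin'] (min_width=19, slack=2)
Line 5: ['yellow'] (min_width=6, slack=15)

Answer: 2 2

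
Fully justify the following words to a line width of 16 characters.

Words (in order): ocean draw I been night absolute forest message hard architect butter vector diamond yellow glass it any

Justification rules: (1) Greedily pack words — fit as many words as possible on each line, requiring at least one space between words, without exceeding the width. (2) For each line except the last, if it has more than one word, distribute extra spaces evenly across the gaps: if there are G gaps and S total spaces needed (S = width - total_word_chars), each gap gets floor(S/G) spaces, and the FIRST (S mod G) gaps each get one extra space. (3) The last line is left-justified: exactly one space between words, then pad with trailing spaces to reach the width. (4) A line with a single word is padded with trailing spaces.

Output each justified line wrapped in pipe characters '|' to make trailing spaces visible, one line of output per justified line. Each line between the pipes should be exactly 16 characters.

Answer: |ocean   draw   I|
|been       night|
|absolute  forest|
|message     hard|
|architect butter|
|vector   diamond|
|yellow  glass it|
|any             |

Derivation:
Line 1: ['ocean', 'draw', 'I'] (min_width=12, slack=4)
Line 2: ['been', 'night'] (min_width=10, slack=6)
Line 3: ['absolute', 'forest'] (min_width=15, slack=1)
Line 4: ['message', 'hard'] (min_width=12, slack=4)
Line 5: ['architect', 'butter'] (min_width=16, slack=0)
Line 6: ['vector', 'diamond'] (min_width=14, slack=2)
Line 7: ['yellow', 'glass', 'it'] (min_width=15, slack=1)
Line 8: ['any'] (min_width=3, slack=13)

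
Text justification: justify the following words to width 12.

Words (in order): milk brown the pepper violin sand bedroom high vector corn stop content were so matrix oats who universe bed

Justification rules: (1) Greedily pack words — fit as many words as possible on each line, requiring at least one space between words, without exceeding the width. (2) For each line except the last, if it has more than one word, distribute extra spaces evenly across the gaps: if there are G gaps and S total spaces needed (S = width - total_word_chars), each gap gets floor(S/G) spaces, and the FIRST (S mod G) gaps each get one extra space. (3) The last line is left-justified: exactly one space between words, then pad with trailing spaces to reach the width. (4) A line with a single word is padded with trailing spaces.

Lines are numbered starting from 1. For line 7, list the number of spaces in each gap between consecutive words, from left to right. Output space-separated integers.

Answer: 6

Derivation:
Line 1: ['milk', 'brown'] (min_width=10, slack=2)
Line 2: ['the', 'pepper'] (min_width=10, slack=2)
Line 3: ['violin', 'sand'] (min_width=11, slack=1)
Line 4: ['bedroom', 'high'] (min_width=12, slack=0)
Line 5: ['vector', 'corn'] (min_width=11, slack=1)
Line 6: ['stop', 'content'] (min_width=12, slack=0)
Line 7: ['were', 'so'] (min_width=7, slack=5)
Line 8: ['matrix', 'oats'] (min_width=11, slack=1)
Line 9: ['who', 'universe'] (min_width=12, slack=0)
Line 10: ['bed'] (min_width=3, slack=9)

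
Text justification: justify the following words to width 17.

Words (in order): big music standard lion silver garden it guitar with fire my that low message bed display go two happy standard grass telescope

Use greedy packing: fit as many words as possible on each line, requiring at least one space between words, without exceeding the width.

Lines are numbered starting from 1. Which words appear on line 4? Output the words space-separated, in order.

Line 1: ['big', 'music'] (min_width=9, slack=8)
Line 2: ['standard', 'lion'] (min_width=13, slack=4)
Line 3: ['silver', 'garden', 'it'] (min_width=16, slack=1)
Line 4: ['guitar', 'with', 'fire'] (min_width=16, slack=1)
Line 5: ['my', 'that', 'low'] (min_width=11, slack=6)
Line 6: ['message', 'bed'] (min_width=11, slack=6)
Line 7: ['display', 'go', 'two'] (min_width=14, slack=3)
Line 8: ['happy', 'standard'] (min_width=14, slack=3)
Line 9: ['grass', 'telescope'] (min_width=15, slack=2)

Answer: guitar with fire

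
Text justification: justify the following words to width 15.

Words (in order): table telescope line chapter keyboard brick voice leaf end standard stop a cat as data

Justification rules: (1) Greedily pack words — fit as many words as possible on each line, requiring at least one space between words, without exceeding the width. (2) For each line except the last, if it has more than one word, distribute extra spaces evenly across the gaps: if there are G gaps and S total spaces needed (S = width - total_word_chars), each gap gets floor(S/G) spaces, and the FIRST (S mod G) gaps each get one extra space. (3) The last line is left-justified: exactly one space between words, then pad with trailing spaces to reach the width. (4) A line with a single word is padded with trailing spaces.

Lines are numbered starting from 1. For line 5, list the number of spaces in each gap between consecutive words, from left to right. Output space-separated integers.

Answer: 1 1

Derivation:
Line 1: ['table', 'telescope'] (min_width=15, slack=0)
Line 2: ['line', 'chapter'] (min_width=12, slack=3)
Line 3: ['keyboard', 'brick'] (min_width=14, slack=1)
Line 4: ['voice', 'leaf', 'end'] (min_width=14, slack=1)
Line 5: ['standard', 'stop', 'a'] (min_width=15, slack=0)
Line 6: ['cat', 'as', 'data'] (min_width=11, slack=4)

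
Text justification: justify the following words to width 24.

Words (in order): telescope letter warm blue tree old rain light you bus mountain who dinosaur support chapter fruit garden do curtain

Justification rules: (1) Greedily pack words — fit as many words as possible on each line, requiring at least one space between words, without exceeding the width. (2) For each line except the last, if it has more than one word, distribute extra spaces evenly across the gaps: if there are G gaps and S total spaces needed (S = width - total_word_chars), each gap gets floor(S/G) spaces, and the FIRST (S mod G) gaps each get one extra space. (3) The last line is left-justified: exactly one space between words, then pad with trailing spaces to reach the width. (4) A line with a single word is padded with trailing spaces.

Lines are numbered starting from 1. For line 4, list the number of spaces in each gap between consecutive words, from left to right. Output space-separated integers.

Answer: 1 1

Derivation:
Line 1: ['telescope', 'letter', 'warm'] (min_width=21, slack=3)
Line 2: ['blue', 'tree', 'old', 'rain', 'light'] (min_width=24, slack=0)
Line 3: ['you', 'bus', 'mountain', 'who'] (min_width=20, slack=4)
Line 4: ['dinosaur', 'support', 'chapter'] (min_width=24, slack=0)
Line 5: ['fruit', 'garden', 'do', 'curtain'] (min_width=23, slack=1)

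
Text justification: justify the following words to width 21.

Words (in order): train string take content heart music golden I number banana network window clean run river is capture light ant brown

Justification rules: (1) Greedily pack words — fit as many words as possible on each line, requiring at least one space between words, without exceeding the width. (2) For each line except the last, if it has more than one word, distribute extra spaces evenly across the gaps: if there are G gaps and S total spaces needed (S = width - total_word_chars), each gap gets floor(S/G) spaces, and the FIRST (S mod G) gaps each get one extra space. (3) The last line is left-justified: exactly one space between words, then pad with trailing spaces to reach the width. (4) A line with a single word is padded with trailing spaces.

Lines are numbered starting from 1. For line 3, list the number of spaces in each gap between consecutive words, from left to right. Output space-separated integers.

Answer: 4 4

Derivation:
Line 1: ['train', 'string', 'take'] (min_width=17, slack=4)
Line 2: ['content', 'heart', 'music'] (min_width=19, slack=2)
Line 3: ['golden', 'I', 'number'] (min_width=15, slack=6)
Line 4: ['banana', 'network', 'window'] (min_width=21, slack=0)
Line 5: ['clean', 'run', 'river', 'is'] (min_width=18, slack=3)
Line 6: ['capture', 'light', 'ant'] (min_width=17, slack=4)
Line 7: ['brown'] (min_width=5, slack=16)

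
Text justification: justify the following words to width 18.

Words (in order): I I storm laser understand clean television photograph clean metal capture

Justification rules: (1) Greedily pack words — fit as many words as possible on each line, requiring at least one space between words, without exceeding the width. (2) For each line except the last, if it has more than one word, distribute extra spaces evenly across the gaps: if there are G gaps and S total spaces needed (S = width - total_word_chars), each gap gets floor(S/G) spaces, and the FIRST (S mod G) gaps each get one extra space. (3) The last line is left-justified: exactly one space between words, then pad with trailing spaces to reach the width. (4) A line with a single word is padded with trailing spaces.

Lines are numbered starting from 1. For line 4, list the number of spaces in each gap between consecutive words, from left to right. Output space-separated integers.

Answer: 3

Derivation:
Line 1: ['I', 'I', 'storm', 'laser'] (min_width=15, slack=3)
Line 2: ['understand', 'clean'] (min_width=16, slack=2)
Line 3: ['television'] (min_width=10, slack=8)
Line 4: ['photograph', 'clean'] (min_width=16, slack=2)
Line 5: ['metal', 'capture'] (min_width=13, slack=5)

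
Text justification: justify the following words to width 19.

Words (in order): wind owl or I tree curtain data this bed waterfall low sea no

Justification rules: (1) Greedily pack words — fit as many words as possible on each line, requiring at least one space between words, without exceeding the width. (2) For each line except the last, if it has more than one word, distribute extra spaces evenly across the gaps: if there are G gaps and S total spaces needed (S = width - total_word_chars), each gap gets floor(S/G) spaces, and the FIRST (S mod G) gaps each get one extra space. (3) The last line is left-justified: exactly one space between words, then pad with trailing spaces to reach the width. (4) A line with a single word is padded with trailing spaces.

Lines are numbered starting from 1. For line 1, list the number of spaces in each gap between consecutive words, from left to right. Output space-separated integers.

Line 1: ['wind', 'owl', 'or', 'I', 'tree'] (min_width=18, slack=1)
Line 2: ['curtain', 'data', 'this'] (min_width=17, slack=2)
Line 3: ['bed', 'waterfall', 'low'] (min_width=17, slack=2)
Line 4: ['sea', 'no'] (min_width=6, slack=13)

Answer: 2 1 1 1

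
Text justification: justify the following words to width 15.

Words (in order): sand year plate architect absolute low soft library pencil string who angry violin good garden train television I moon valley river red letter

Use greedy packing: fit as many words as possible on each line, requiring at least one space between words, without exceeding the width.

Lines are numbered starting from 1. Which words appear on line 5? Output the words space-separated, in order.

Line 1: ['sand', 'year', 'plate'] (min_width=15, slack=0)
Line 2: ['architect'] (min_width=9, slack=6)
Line 3: ['absolute', 'low'] (min_width=12, slack=3)
Line 4: ['soft', 'library'] (min_width=12, slack=3)
Line 5: ['pencil', 'string'] (min_width=13, slack=2)
Line 6: ['who', 'angry'] (min_width=9, slack=6)
Line 7: ['violin', 'good'] (min_width=11, slack=4)
Line 8: ['garden', 'train'] (min_width=12, slack=3)
Line 9: ['television', 'I'] (min_width=12, slack=3)
Line 10: ['moon', 'valley'] (min_width=11, slack=4)
Line 11: ['river', 'red'] (min_width=9, slack=6)
Line 12: ['letter'] (min_width=6, slack=9)

Answer: pencil string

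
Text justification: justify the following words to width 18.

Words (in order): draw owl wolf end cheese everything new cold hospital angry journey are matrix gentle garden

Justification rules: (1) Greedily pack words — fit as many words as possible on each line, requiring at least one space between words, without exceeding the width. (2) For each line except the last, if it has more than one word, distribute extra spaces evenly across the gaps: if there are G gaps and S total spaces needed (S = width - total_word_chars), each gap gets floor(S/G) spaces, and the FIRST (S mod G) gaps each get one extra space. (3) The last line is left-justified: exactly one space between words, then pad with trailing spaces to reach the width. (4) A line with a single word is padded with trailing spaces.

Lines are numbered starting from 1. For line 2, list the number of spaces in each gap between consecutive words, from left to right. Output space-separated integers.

Line 1: ['draw', 'owl', 'wolf', 'end'] (min_width=17, slack=1)
Line 2: ['cheese', 'everything'] (min_width=17, slack=1)
Line 3: ['new', 'cold', 'hospital'] (min_width=17, slack=1)
Line 4: ['angry', 'journey', 'are'] (min_width=17, slack=1)
Line 5: ['matrix', 'gentle'] (min_width=13, slack=5)
Line 6: ['garden'] (min_width=6, slack=12)

Answer: 2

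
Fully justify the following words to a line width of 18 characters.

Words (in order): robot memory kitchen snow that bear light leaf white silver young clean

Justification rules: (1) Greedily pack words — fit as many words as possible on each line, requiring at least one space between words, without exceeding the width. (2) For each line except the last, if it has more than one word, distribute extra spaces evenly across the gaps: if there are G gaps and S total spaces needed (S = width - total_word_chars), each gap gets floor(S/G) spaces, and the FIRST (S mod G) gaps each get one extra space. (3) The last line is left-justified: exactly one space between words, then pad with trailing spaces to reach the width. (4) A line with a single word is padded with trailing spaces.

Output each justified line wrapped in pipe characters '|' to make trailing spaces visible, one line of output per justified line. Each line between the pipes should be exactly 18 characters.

Line 1: ['robot', 'memory'] (min_width=12, slack=6)
Line 2: ['kitchen', 'snow', 'that'] (min_width=17, slack=1)
Line 3: ['bear', 'light', 'leaf'] (min_width=15, slack=3)
Line 4: ['white', 'silver', 'young'] (min_width=18, slack=0)
Line 5: ['clean'] (min_width=5, slack=13)

Answer: |robot       memory|
|kitchen  snow that|
|bear   light  leaf|
|white silver young|
|clean             |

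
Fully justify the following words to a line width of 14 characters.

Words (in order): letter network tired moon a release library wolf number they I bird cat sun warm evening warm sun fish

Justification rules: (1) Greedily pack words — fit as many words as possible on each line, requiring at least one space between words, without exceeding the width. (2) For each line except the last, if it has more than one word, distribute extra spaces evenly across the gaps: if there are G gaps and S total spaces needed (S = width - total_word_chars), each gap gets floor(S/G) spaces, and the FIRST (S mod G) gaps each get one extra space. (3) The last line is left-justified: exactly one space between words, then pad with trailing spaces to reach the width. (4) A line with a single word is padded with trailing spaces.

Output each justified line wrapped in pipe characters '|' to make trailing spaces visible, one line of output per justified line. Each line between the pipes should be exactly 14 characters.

Line 1: ['letter', 'network'] (min_width=14, slack=0)
Line 2: ['tired', 'moon', 'a'] (min_width=12, slack=2)
Line 3: ['release'] (min_width=7, slack=7)
Line 4: ['library', 'wolf'] (min_width=12, slack=2)
Line 5: ['number', 'they', 'I'] (min_width=13, slack=1)
Line 6: ['bird', 'cat', 'sun'] (min_width=12, slack=2)
Line 7: ['warm', 'evening'] (min_width=12, slack=2)
Line 8: ['warm', 'sun', 'fish'] (min_width=13, slack=1)

Answer: |letter network|
|tired  moon  a|
|release       |
|library   wolf|
|number  they I|
|bird  cat  sun|
|warm   evening|
|warm sun fish |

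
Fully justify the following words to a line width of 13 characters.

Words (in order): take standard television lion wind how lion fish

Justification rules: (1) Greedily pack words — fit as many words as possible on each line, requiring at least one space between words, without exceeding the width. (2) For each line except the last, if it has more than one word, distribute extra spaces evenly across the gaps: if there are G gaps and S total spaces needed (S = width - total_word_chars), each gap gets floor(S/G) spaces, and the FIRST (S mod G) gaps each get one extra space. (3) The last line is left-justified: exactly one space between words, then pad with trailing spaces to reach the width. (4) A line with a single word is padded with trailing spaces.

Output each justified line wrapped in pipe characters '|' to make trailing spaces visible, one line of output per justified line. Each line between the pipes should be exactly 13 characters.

Answer: |take standard|
|television   |
|lion wind how|
|lion fish    |

Derivation:
Line 1: ['take', 'standard'] (min_width=13, slack=0)
Line 2: ['television'] (min_width=10, slack=3)
Line 3: ['lion', 'wind', 'how'] (min_width=13, slack=0)
Line 4: ['lion', 'fish'] (min_width=9, slack=4)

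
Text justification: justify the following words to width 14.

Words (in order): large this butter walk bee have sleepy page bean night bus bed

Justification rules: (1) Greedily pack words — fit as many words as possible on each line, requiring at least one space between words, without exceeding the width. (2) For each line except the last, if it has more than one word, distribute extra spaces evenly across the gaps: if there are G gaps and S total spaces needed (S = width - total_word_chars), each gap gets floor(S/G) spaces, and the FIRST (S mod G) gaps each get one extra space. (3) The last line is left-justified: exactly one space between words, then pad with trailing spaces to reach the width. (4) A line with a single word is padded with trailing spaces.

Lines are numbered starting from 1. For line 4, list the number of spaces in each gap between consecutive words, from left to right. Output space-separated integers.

Line 1: ['large', 'this'] (min_width=10, slack=4)
Line 2: ['butter', 'walk'] (min_width=11, slack=3)
Line 3: ['bee', 'have'] (min_width=8, slack=6)
Line 4: ['sleepy', 'page'] (min_width=11, slack=3)
Line 5: ['bean', 'night', 'bus'] (min_width=14, slack=0)
Line 6: ['bed'] (min_width=3, slack=11)

Answer: 4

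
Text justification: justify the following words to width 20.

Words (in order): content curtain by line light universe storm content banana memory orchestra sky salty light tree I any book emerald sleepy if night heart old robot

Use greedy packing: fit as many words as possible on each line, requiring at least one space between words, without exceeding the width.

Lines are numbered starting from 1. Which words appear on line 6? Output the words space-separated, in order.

Answer: any book emerald

Derivation:
Line 1: ['content', 'curtain', 'by'] (min_width=18, slack=2)
Line 2: ['line', 'light', 'universe'] (min_width=19, slack=1)
Line 3: ['storm', 'content', 'banana'] (min_width=20, slack=0)
Line 4: ['memory', 'orchestra', 'sky'] (min_width=20, slack=0)
Line 5: ['salty', 'light', 'tree', 'I'] (min_width=18, slack=2)
Line 6: ['any', 'book', 'emerald'] (min_width=16, slack=4)
Line 7: ['sleepy', 'if', 'night'] (min_width=15, slack=5)
Line 8: ['heart', 'old', 'robot'] (min_width=15, slack=5)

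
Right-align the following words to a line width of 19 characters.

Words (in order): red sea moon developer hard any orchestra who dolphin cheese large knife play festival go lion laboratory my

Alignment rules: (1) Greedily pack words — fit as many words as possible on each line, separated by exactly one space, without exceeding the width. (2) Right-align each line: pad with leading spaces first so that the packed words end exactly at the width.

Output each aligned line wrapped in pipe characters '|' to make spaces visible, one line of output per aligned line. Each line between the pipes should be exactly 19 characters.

Answer: |       red sea moon|
| developer hard any|
|      orchestra who|
|     dolphin cheese|
|   large knife play|
|   festival go lion|
|      laboratory my|

Derivation:
Line 1: ['red', 'sea', 'moon'] (min_width=12, slack=7)
Line 2: ['developer', 'hard', 'any'] (min_width=18, slack=1)
Line 3: ['orchestra', 'who'] (min_width=13, slack=6)
Line 4: ['dolphin', 'cheese'] (min_width=14, slack=5)
Line 5: ['large', 'knife', 'play'] (min_width=16, slack=3)
Line 6: ['festival', 'go', 'lion'] (min_width=16, slack=3)
Line 7: ['laboratory', 'my'] (min_width=13, slack=6)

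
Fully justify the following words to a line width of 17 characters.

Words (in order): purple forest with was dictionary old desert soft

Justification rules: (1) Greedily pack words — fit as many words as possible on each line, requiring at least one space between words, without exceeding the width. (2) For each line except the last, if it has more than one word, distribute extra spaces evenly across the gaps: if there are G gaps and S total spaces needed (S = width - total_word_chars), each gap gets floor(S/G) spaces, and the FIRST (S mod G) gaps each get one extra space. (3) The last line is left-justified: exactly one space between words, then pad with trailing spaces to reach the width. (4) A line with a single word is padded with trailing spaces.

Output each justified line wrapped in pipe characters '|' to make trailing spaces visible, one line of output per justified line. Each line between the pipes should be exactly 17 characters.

Line 1: ['purple', 'forest'] (min_width=13, slack=4)
Line 2: ['with', 'was'] (min_width=8, slack=9)
Line 3: ['dictionary', 'old'] (min_width=14, slack=3)
Line 4: ['desert', 'soft'] (min_width=11, slack=6)

Answer: |purple     forest|
|with          was|
|dictionary    old|
|desert soft      |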